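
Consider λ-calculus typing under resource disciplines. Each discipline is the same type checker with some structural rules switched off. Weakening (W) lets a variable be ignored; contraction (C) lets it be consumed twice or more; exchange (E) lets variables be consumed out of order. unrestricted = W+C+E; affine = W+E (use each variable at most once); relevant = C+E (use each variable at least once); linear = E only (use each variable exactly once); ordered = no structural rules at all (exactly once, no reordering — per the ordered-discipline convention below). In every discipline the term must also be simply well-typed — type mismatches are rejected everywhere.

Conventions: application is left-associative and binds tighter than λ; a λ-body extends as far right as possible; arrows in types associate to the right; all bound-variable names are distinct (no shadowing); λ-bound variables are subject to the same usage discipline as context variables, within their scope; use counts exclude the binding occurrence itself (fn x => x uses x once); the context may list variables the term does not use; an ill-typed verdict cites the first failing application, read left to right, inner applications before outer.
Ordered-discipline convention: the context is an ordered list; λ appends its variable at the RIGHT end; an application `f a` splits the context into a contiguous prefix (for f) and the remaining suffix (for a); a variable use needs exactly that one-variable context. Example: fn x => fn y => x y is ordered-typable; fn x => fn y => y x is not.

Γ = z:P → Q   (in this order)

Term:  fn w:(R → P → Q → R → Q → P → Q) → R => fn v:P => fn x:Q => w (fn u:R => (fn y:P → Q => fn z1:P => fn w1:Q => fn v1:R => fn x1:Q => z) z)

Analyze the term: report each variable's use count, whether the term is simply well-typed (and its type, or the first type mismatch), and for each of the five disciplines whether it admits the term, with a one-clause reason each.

variable uses: z: 2×; w (bound): 1×; v (bound): 0×; x (bound): 0×; u (bound): 0×; y (bound): 0×; z1 (bound): 0×; w1 (bound): 0×; v1 (bound): 0×; x1 (bound): 0×
use order (left to right): w, z, z
typing: well-typed at ((R → P → Q → R → Q → P → Q) → R) → P → Q → R
ordered: ✗, needs contraction — z ×2; needs weakening: v, x, u, y, z1, w1, v1, x1 unused
linear: ✗, needs contraction — z ×2; needs weakening: v, x, u, y, z1, w1, v1, x1 unused
affine: ✗, needs contraction — z ×2
relevant: ✗, needs weakening: v, x, u, y, z1, w1, v1, x1 unused
unrestricted: ✓, typability at ((R → P → Q → R → Q → P → Q) → R) → P → Q → R is all that's needed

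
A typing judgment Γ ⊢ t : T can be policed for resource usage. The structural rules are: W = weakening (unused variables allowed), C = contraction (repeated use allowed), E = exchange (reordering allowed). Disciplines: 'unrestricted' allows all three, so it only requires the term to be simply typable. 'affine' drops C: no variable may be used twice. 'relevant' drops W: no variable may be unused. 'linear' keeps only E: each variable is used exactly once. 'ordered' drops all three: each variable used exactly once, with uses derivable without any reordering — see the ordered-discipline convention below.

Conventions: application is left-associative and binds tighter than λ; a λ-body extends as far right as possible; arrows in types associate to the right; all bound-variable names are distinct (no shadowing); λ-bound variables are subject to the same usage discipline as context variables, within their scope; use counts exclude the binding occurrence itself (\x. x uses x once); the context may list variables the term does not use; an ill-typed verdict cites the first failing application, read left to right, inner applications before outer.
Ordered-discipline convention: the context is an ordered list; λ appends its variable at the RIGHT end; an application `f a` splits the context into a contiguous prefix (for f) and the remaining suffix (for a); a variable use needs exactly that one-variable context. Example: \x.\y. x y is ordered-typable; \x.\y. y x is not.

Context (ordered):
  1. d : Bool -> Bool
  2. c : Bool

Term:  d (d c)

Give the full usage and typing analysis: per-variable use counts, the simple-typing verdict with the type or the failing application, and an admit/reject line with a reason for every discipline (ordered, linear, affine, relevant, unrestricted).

usage: d=2; c=1
use order (left to right): d, d, c
typing: well-typed at Bool
ordered: ✗ — d ×2 used more than once (contraction)
linear: ✗ — d ×2 used more than once (contraction)
affine: ✗ — d ×2 used more than once (contraction)
relevant: ✓ — d, c: all used, weakening unneeded
unrestricted: ✓ — well-typed at Bool; no restrictions here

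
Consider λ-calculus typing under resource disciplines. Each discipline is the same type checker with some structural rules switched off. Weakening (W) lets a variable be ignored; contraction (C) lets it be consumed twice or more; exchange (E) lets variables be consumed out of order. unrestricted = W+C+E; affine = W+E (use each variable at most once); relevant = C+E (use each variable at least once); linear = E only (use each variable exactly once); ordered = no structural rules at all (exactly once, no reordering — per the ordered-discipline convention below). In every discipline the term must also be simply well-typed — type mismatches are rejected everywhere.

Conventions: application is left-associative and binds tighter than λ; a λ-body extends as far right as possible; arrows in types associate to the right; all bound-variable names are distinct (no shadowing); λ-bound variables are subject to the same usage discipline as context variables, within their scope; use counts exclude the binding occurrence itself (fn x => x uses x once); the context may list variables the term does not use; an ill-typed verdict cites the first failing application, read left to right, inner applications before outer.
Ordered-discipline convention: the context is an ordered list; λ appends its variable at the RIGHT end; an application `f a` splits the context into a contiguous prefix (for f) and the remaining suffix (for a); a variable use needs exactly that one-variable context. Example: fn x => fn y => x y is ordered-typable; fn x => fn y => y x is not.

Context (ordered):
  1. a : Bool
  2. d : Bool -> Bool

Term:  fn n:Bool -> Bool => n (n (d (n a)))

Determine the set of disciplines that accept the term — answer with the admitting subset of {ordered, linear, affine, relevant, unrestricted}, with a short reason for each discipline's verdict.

accepted by: relevant, unrestricted
use counts: a: 1×; d: 1×; n (bound): 3×
left-to-right use order: n, n, d, n, a
typing: well-typed at (Bool -> Bool) -> Bool
ordered ✗ (needs contraction — n ×3)
linear ✗ (needs contraction — n ×3)
affine ✗ (needs contraction — n ×3)
relevant ✓ (every one of a, d, n appears)
unrestricted ✓ (typability at (Bool -> Bool) -> Bool is all that's needed)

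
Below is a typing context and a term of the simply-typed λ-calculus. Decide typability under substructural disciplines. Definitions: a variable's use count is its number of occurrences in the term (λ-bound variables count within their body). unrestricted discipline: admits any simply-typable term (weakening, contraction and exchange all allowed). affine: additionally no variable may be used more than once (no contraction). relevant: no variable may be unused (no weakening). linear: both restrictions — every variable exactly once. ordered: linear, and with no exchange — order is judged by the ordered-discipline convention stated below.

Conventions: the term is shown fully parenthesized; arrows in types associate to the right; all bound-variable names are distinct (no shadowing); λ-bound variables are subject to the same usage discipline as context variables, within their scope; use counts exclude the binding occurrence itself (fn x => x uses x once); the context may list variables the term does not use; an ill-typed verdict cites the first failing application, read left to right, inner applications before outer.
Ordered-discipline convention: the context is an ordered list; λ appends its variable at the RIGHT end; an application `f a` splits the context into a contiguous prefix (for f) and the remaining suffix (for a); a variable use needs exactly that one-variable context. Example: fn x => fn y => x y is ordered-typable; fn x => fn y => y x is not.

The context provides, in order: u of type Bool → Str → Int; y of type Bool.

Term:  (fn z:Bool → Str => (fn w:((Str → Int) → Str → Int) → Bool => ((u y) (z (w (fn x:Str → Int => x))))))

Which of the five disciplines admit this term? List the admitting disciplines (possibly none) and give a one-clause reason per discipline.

accepted by: ordered, linear, affine, relevant, unrestricted
counts: u=1, y=1, z (bound)=1, w (bound)=1, x (bound)=1
use order (left to right): u, y, z, w, x
typing: the term checks, with type (Bool → Str) → (((Str → Int) → Str → Int) → Bool) → Int
ordered ✓ (one use each (u, y, z, w, x); ordered split holds)
linear ✓ (u, y, z, w, x: one use apiece)
affine ✓ (none of u, y, z, w, x used more than once)
relevant ✓ (at least one use each (u, y, z, w, x))
unrestricted ✓ (well-typed at (Bool → Str) → (((Str → Int) → Str → Int) → Bool) → Int; no restrictions here)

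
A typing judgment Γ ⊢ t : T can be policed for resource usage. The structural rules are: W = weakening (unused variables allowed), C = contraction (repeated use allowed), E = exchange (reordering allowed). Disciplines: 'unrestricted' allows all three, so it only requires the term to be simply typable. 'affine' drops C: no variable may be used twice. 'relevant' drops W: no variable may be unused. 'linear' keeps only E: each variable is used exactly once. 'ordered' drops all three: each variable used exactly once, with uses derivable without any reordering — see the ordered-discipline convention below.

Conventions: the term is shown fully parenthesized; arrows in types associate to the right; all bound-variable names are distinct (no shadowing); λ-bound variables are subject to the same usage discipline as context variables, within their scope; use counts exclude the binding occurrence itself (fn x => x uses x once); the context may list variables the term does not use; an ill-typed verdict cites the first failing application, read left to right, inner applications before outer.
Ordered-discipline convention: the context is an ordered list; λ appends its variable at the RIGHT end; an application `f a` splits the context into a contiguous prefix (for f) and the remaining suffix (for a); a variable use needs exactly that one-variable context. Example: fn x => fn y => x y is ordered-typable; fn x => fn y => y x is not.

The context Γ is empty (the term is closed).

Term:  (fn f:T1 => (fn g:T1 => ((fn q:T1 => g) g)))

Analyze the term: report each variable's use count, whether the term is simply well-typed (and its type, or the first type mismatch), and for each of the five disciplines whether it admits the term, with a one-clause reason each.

use counts: f [bound] ×0; g [bound] ×2; q [bound] ×0
order of uses: g, g
typing: the term checks, with type T1 -> T1 -> T1
ordered: ✗, repeated use of g ×2; f, q left unused
linear: ✗, repeated use of g ×2; f, q left unused
affine: ✗, repeated use of g ×2
relevant: ✗, f, q left unused
unrestricted: ✓, well-typed at T1 -> T1 -> T1; no restrictions here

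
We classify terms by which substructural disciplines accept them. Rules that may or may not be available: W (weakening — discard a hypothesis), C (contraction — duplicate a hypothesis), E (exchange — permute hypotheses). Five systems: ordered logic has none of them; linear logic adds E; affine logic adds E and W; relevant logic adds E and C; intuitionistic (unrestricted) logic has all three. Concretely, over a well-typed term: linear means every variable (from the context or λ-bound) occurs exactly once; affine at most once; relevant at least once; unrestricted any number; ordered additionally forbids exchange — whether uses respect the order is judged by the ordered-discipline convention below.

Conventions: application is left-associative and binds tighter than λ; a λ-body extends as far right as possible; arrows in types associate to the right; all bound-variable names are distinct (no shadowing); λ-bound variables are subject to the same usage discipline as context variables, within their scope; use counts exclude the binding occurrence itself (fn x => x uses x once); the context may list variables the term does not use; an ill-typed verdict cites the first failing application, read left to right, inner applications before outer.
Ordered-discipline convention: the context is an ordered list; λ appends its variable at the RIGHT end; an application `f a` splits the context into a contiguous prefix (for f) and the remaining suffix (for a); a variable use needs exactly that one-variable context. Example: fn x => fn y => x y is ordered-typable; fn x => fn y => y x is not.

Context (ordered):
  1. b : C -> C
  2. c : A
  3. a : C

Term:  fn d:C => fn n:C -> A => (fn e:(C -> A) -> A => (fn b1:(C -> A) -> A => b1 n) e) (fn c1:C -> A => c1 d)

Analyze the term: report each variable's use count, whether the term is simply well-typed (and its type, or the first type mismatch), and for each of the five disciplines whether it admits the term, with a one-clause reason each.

variable uses: b=0; c=0; a=0; d (bound)=1; n (bound)=1; e (bound)=1; b1 (bound)=1; c1 (bound)=1
left-to-right use order: b1, n, e, c1, d
typing: well-typed — term : C -> (C -> A) -> A
ordered: ✗, needs weakening: b, c, a unused
linear: ✗, needs weakening: b, c, a unused
affine: ✓, b, c, a, d, n, e, b1, c1: no repeats, contraction unneeded
relevant: ✗, needs weakening: b, c, a unused
unrestricted: ✓, type-checks (C -> (C -> A) -> A) and nothing is barred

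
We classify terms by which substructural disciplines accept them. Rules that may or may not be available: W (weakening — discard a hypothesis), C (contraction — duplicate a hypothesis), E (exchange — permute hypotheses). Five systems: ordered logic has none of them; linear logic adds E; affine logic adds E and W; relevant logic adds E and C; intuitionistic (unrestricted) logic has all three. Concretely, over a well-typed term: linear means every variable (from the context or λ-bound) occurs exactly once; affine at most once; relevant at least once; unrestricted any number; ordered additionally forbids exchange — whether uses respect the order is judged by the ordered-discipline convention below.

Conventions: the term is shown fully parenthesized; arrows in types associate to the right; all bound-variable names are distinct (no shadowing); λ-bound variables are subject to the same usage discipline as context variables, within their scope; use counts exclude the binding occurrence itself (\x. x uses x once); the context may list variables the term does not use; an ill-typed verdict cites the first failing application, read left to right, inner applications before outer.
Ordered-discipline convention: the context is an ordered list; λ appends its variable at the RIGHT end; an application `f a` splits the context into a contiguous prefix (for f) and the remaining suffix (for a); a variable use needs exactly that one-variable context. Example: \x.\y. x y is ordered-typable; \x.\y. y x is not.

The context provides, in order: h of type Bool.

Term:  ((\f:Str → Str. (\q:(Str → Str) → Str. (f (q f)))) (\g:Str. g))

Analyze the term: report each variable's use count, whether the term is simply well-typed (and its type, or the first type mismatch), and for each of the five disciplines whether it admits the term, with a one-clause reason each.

use counts: h=0, f (λ-bound)=2, q (λ-bound)=1, g (λ-bound)=1
order of uses: f, q, f, g
typing: well-typed at ((Str → Str) → Str) → Str
ordered: ✗, uses contraction: f ×2; needs weakening: h unused
linear: ✗, uses contraction: f ×2; needs weakening: h unused
affine: ✗, uses contraction: f ×2
relevant: ✗, needs weakening: h unused
unrestricted: ✓, well-typed at ((Str → Str) → Str) → Str; no restrictions here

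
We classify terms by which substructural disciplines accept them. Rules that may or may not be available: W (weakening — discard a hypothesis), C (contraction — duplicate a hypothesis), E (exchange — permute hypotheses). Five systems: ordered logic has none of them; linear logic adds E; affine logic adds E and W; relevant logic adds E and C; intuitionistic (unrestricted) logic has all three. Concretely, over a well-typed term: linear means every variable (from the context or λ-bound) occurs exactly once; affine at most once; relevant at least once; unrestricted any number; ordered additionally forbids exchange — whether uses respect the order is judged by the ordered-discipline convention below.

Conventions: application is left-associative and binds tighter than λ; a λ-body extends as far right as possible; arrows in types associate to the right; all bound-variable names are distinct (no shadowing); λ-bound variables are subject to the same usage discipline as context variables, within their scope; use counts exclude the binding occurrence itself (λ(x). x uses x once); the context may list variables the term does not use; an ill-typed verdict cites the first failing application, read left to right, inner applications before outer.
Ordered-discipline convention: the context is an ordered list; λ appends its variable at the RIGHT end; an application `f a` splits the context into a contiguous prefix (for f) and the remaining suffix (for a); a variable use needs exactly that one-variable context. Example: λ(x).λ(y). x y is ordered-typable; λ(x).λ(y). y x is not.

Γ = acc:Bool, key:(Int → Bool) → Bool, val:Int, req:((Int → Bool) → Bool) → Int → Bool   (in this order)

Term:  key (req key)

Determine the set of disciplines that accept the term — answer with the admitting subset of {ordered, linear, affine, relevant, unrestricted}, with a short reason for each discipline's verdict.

admitted in: unrestricted
use counts: acc: 0; key: 2; val: 0; req: 1
left-to-right use order: key, req, key
typing: the term checks, with type Bool
ordered ✗ (uses contraction: key ×2; unused: acc, val — weakening required)
linear ✗ (uses contraction: key ×2; unused: acc, val — weakening required)
affine ✗ (uses contraction: key ×2)
relevant ✗ (unused: acc, val — weakening required)
unrestricted ✓ (well-typed at Bool; no restrictions here)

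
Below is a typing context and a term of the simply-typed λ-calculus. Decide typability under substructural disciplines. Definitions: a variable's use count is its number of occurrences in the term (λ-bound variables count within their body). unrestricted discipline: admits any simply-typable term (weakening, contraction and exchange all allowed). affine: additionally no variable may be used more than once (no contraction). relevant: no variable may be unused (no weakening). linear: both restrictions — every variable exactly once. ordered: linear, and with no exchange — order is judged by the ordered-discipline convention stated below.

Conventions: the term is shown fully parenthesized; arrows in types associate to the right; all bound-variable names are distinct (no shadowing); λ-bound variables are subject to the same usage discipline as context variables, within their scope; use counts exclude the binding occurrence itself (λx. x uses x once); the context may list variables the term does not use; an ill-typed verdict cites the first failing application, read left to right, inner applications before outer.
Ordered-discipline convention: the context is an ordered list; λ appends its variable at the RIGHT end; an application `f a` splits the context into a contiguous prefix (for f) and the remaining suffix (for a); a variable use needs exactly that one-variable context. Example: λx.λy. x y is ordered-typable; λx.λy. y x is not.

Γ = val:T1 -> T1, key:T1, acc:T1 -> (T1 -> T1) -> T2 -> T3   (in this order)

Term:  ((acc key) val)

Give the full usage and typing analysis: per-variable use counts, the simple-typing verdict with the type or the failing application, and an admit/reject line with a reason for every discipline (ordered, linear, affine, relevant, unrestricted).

counts: val ×1, key ×1, acc ×1
use order (left to right): acc, key, val
typing: well-typed — term : T2 -> T3
ordered: ✗ — use order acc, key, val needs exchange
linear: ✓ — val, key, acc: one use apiece
affine: ✓ — none of val, key, acc used more than once
relevant: ✓ — every one of val, key, acc appears
unrestricted: ✓ — simply typable at T2 -> T3; W, C, E all held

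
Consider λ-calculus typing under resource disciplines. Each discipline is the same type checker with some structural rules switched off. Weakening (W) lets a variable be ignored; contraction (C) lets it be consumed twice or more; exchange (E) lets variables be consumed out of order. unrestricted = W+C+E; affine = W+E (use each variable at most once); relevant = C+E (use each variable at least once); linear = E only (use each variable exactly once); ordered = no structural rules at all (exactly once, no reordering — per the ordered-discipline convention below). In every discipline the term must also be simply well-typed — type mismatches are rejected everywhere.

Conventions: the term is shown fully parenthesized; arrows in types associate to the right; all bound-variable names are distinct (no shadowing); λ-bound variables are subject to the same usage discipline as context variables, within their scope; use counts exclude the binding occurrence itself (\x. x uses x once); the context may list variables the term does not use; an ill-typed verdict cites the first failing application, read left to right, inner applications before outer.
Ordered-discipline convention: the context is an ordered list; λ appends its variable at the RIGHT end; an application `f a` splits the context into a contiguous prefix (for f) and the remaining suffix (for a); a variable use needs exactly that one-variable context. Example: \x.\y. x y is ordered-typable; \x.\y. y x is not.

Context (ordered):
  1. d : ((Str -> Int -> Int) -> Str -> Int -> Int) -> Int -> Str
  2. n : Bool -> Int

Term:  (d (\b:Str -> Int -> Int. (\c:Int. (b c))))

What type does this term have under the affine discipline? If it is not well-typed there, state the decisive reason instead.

not well-typed under affine — a type mismatch blocks all five
usage: d=1, n=0, b (λ-bound)=1, c (λ-bound)=1
use order (left to right): d, b, c
typing: ill-typed: argument of type Int where Str is required
summary: ordered ✗ | linear ✗ | affine ✗ | relevant ✗ | unrestricted ✗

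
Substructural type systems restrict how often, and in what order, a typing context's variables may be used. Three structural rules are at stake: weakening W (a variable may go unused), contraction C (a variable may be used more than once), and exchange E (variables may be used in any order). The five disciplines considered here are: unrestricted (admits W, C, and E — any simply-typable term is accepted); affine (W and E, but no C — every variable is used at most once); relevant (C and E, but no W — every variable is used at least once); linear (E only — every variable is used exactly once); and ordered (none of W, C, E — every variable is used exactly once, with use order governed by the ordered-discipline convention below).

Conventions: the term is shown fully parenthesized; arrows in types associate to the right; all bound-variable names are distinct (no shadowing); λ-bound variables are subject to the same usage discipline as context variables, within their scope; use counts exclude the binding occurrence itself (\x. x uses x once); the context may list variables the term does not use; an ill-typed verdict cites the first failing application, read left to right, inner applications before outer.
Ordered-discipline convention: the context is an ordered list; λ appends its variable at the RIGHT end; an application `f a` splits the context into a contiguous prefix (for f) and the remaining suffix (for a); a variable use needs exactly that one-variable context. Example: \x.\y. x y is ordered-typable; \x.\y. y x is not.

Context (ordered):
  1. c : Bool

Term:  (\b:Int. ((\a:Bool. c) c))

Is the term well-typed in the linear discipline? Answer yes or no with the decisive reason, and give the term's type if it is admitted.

no — uses contraction: c ×2; b, a never used (weakening)
counts: c ×2; b (λ-bound) ×0; a (λ-bound) ×0
uses in reading order: c, c
typing: the term checks, with type Int -> Bool
all disciplines: ordered ✗ | linear ✗ | affine ✗ | relevant ✗ | unrestricted ✓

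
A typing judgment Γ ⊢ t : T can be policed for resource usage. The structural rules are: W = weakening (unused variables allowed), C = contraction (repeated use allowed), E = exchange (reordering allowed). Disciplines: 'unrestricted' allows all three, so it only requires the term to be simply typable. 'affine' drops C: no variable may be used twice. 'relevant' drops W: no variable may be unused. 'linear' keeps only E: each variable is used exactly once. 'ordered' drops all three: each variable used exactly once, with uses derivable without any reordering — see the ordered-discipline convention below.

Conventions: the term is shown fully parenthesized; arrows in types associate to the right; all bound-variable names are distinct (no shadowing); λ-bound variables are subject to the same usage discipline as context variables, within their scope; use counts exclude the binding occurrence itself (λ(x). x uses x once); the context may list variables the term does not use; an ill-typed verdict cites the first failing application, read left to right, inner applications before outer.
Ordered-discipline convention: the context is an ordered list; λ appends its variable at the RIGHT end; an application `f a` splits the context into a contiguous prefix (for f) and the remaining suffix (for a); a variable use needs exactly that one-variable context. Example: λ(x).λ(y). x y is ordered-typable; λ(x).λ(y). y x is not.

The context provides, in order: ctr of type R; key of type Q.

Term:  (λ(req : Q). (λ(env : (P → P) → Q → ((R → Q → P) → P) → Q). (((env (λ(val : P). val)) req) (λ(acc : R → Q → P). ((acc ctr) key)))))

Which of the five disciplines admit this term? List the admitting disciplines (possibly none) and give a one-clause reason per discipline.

accepted by: linear, affine, relevant, unrestricted
counts: ctr ×1, key ×1, req (bound) ×1, env (bound) ×1, val (bound) ×1, acc (bound) ×1
use order (left to right): env, val, req, acc, ctr, key
typing: well-typed at Q → ((P → P) → Q → ((R → Q → P) → P) → Q) → Q
ordered: ✗ — no contiguous prefix/suffix split fits env, val, req, acc, ctr, key
linear: ✓ — ctr, key, req, env, val, acc: one use apiece
affine: ✓ — ctr, key, req, env, val, acc: no repeats, contraction unneeded
relevant: ✓ — none of ctr, key, req, env, val, acc goes unused
unrestricted: ✓ — typability at Q → ((P → P) → Q → ((R → Q → P) → P) → Q) → Q is all that's needed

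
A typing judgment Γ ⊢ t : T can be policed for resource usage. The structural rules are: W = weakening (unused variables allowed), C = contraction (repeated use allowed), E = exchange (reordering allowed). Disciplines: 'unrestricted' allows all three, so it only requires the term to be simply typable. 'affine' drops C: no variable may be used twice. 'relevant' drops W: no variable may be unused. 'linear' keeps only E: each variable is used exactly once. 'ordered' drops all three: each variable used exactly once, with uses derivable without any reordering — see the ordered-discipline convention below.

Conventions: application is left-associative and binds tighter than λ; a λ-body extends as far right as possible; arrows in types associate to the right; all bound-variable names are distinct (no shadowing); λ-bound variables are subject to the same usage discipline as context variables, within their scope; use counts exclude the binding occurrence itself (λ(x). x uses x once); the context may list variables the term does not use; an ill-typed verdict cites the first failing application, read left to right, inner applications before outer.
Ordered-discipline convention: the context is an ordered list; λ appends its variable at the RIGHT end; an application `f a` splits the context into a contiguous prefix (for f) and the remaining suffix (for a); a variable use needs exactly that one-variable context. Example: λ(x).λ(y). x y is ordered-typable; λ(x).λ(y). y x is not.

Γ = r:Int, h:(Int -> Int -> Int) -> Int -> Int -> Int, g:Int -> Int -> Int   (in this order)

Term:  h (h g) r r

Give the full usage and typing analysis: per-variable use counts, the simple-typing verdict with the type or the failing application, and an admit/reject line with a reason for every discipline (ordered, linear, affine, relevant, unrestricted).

usage: r: 2×, h: 2×, g: 1×
order of uses: h, h, g, r, r
typing: ✓ — Int
ordered: ✗, needs contraction — r ×2, h ×2
linear: ✗, needs contraction — r ×2, h ×2
affine: ✗, needs contraction — r ×2, h ×2
relevant: ✓, every one of r, h, g appears
unrestricted: ✓, type-checks (Int) and nothing is barred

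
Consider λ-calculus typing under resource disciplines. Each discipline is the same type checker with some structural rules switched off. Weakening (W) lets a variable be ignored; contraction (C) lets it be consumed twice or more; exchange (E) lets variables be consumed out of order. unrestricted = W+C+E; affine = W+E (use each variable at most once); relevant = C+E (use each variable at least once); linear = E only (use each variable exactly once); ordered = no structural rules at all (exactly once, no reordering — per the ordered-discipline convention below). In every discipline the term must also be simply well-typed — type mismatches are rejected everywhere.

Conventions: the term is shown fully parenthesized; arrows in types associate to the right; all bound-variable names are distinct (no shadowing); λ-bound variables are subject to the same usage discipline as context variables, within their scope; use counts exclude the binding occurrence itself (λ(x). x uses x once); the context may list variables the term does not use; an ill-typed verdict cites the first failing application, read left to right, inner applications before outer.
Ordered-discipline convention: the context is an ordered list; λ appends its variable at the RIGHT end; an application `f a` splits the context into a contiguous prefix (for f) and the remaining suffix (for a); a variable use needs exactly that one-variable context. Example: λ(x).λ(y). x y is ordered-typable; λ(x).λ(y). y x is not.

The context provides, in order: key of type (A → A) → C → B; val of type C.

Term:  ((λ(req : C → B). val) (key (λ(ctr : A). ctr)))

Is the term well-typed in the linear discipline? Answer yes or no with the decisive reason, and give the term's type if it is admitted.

no — req left unused
variable uses: key=1, val=1, req (bound)=0, ctr (bound)=1
uses in reading order: val, key, ctr
typing: ✓ — C
all disciplines: ordered ✗ · linear ✗ · affine ✓ · relevant ✗ · unrestricted ✓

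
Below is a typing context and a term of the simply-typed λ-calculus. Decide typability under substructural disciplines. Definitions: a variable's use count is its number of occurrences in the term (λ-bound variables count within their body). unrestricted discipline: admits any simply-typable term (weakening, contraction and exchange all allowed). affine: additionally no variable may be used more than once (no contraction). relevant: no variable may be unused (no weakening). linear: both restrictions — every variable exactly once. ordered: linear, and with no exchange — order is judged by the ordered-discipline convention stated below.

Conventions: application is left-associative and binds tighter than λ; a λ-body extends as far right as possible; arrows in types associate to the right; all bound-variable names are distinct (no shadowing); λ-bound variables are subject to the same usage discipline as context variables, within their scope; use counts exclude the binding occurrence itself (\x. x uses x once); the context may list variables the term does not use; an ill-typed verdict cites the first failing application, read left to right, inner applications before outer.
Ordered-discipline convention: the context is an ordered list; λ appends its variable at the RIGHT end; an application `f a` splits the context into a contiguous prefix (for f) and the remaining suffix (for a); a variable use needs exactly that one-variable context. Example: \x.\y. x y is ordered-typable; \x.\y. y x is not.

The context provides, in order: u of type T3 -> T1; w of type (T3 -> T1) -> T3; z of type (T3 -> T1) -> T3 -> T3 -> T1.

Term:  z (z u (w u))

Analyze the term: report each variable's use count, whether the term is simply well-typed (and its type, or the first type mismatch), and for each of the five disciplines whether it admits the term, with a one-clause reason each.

use counts: u ×2; w ×1; z ×2
use order (left to right): z, z, u, w, u
typing: the term checks, with type T3 -> T3 -> T1
ordered: ✗ — repeated use of u ×2, z ×2
linear: ✗ — repeated use of u ×2, z ×2
affine: ✗ — repeated use of u ×2, z ×2
relevant: ✓ — u, w, z: all used, weakening unneeded
unrestricted: ✓ — typability at T3 -> T3 -> T1 is all that's needed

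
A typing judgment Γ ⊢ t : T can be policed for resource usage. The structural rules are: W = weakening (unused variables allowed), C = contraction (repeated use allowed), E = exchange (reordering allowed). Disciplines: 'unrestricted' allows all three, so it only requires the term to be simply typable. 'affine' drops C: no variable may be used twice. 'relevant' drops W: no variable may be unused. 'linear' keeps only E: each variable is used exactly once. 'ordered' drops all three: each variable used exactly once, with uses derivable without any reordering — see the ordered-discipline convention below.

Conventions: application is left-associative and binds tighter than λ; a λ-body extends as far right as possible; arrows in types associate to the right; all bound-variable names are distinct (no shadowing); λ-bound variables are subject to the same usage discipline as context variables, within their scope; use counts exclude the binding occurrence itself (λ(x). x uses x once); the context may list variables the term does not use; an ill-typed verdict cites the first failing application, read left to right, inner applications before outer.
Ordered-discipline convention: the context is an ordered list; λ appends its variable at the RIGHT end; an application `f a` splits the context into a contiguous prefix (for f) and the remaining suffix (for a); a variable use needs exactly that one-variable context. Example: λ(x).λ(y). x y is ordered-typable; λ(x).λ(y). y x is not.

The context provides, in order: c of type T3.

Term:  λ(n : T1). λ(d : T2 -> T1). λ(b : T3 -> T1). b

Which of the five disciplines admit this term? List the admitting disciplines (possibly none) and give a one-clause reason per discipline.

admitted by: affine, unrestricted
variable uses: c=0; n [bound]=0; d [bound]=0; b [bound]=1
order of uses: b
typing: well-typed at T1 -> (T2 -> T1) -> (T3 -> T1) -> T3 -> T1
ordered: ✗, needs weakening: c, n, d unused
linear: ✗, needs weakening: c, n, d unused
affine: ✓, none of c, n, d, b used more than once
relevant: ✗, needs weakening: c, n, d unused
unrestricted: ✓, well-typed at T1 -> (T2 -> T1) -> (T3 -> T1) -> T3 -> T1; no restrictions here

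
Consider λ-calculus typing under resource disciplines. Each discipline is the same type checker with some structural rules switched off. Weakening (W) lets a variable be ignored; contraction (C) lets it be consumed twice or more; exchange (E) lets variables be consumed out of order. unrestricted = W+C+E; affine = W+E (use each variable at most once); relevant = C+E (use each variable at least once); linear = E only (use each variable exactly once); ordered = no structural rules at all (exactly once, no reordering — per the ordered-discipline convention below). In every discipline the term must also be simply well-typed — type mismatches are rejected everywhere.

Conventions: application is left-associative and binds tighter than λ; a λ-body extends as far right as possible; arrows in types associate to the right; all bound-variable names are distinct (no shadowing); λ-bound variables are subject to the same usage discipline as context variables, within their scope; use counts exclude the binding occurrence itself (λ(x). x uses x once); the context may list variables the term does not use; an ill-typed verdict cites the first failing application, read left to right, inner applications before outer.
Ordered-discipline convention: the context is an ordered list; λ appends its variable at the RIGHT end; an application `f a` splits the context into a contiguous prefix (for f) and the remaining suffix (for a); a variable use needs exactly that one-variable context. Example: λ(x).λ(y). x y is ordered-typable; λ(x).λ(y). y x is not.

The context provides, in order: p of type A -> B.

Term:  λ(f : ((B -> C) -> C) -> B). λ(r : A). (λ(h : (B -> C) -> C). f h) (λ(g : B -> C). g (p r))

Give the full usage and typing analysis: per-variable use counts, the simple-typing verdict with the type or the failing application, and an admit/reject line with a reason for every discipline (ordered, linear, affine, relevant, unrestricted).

usage: p=1; f (bound)=1; r (bound)=1; h (bound)=1; g (bound)=1
uses in reading order: f, h, g, p, r
typing: well-typed at (((B -> C) -> C) -> B) -> A -> B
ordered ✗ (use order f, h, g, p, r needs exchange)
linear ✓ (exactly-once usage across p, f, r, h, g)
affine ✓ (p, f, r, h, g: no repeats, contraction unneeded)
relevant ✓ (at least one use each (p, f, r, h, g))
unrestricted ✓ (typability at (((B -> C) -> C) -> B) -> A -> B is all that's needed)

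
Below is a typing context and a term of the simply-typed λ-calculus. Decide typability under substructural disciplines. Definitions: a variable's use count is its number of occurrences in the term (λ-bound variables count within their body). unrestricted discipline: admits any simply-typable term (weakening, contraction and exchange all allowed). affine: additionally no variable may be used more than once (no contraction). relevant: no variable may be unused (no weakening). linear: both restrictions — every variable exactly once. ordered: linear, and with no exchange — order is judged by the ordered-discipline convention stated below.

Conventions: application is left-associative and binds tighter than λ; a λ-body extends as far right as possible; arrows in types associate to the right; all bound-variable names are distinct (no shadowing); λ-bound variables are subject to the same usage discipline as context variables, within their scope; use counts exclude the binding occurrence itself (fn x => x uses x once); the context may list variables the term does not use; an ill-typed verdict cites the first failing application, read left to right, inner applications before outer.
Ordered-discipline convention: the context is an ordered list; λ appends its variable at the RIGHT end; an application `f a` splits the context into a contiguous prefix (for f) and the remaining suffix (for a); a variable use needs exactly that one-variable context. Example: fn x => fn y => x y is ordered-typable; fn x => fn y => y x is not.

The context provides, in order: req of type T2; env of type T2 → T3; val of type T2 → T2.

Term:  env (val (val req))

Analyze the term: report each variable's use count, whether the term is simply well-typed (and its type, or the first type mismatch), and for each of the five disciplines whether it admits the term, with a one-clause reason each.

use counts: req ×1, env ×1, val ×2
uses in reading order: env, val, val, req
typing: well-typed at T3
ordered ✗ (uses contraction: val ×2)
linear ✗ (uses contraction: val ×2)
affine ✗ (uses contraction: val ×2)
relevant ✓ (at least one use each (req, env, val))
unrestricted ✓ (well-typed at T3; no restrictions here)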